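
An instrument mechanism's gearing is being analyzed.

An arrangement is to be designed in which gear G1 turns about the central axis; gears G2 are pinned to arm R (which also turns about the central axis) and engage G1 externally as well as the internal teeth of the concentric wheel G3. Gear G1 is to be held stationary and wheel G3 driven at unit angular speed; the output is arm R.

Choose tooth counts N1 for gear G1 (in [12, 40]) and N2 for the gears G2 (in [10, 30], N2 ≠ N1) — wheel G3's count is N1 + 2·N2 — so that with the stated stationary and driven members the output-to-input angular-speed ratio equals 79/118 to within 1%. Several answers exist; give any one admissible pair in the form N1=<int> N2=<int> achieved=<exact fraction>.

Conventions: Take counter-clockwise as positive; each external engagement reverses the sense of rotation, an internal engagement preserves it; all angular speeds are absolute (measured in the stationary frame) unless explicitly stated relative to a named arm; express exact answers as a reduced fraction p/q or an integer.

N1=39 N2=20 achieved=79/118

topology: planetary set — design target 79/118, arm = carrier (Willis)
Willis with ω_sun = 0: ω_arm/ω_ring = N3/(N1+N3); set equal to 79/118  ⇒  N3/N1 = (79/118)/(1 − 79/118) = 79/39
N3 = N1 + 2·N2  ⇒  N2/N1 = (N3/N1 − 1)/2 = (79/39 − 1)/2 = 20/39
smallest multiple with N1 ≥ 12 and N2 ≥ 10: k = 1  ⇒  N1 = 1·39 = 39, N2 = 1·20 = 20 (N1 ≤ 40, N2 ≤ 30, N2 ≠ N1 ✓), N3 = 39 + 2·20 = 79
check: N3/(N1+N3) with N1 = 39, N3 = 79 gives 79/118; |achieved − target| = 0 ≤ 79/11800 ✓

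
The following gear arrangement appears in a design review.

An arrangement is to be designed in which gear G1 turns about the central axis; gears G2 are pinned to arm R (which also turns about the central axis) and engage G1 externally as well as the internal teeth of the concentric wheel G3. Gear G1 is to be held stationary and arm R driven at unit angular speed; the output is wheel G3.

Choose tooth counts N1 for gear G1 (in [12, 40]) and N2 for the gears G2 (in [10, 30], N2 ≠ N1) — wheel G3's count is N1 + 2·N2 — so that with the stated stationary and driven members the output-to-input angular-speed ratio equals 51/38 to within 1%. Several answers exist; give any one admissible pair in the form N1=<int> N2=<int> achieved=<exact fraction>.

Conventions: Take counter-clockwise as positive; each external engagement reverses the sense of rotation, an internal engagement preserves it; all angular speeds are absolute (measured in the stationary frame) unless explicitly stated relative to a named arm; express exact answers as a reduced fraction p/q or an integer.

topology: planetary set — design target 51/38, arm = carrier (Willis)
Willis with ω_sun = 0: ω_ring/ω_arm = (N1+N3)/N3; set equal to 51/38  ⇒  N3/N1 = 1/(51/38 − 1) = 38/13
N3 = N1 + 2·N2  ⇒  N2/N1 = (N3/N1 − 1)/2 = (38/13 − 1)/2 = 25/26
smallest multiple with N1 ≥ 12 and N2 ≥ 10: k = 1  ⇒  N1 = 1·26 = 26, N2 = 1·25 = 25 (N1 ≤ 40, N2 ≤ 30, N2 ≠ N1 ✓), N3 = 26 + 2·25 = 76
check: (N1+N3)/N3 with N1 = 26, N3 = 76 gives 51/38; |achieved − target| = 0 ≤ 51/3800 ✓

N1=26 N2=25 achieved=51/38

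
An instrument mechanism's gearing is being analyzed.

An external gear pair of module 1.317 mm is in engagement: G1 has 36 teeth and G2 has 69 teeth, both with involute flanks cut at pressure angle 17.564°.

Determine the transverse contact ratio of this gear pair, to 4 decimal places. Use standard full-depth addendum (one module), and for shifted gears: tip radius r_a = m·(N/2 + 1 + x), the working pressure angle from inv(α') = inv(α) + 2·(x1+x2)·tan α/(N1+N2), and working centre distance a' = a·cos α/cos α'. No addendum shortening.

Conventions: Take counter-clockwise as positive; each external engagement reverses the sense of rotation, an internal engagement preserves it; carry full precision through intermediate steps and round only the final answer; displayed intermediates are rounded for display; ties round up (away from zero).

topology: single-mesh involute geometry — m = 1.317, 36T/69T pair
base radii: r_b1 = 22.600837, r_b2 = 43.318271
tip radii: r_a1 = 25.023000, r_a2 = 46.753500
no profile shift: α' = α, a' = a
action lengths: √(r_a1²−r_b1²) = 10.740237, √(r_a2²−r_b2²) = 17.590256
base pitch p_b = π·m·cos α = 3.944590
CR = (10.740237 + 17.590256 − 69.142500·sin 17.56400°)/3.944590 = 1.892541
contact ratio ≈ 1.8925

1.8925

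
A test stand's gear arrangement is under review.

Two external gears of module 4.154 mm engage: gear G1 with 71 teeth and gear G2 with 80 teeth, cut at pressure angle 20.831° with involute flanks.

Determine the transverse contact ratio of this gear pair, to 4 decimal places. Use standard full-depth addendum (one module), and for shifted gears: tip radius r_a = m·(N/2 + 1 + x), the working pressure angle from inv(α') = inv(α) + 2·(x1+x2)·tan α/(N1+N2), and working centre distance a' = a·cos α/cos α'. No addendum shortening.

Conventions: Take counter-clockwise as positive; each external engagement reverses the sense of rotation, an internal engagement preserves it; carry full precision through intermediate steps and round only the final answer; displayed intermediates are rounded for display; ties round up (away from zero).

1.7692

topology: single-mesh involute geometry — m = 4.154, 71T/80T pair
base radii: r_b1 = 137.827585, r_b2 = 155.298687
tip radii: r_a1 = 151.621000, r_a2 = 170.314000
no profile shift: α' = α, a' = a
action lengths: √(r_a1²−r_b1²) = 63.186110, √(r_a2²−r_b2²) = 69.922646
base pitch p_b = π·m·cos α = 12.197130
CR = (63.186110 + 69.922646 − 313.627000·sin 20.83100°)/12.197130 = 1.769188
contact ratio ≈ 1.7692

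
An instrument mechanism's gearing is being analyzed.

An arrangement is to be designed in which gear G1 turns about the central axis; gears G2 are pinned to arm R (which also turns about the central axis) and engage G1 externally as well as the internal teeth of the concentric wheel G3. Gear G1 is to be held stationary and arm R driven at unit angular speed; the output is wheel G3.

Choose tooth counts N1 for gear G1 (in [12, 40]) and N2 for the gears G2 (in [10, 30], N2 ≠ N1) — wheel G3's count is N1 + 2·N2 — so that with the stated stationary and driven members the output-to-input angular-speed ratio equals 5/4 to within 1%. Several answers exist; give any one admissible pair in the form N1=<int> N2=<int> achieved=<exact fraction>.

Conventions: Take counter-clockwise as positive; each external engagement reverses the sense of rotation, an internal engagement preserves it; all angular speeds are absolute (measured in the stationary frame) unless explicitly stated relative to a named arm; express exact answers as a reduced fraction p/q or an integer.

N1=12 N2=18 achieved=5/4

planetary set to be sized for 5/4 (Willis relation)
Willis with ω_sun = 0: ω_ring/ω_arm = (N1+N3)/N3; set equal to 5/4  ⇒  N3/N1 = 1/(5/4 − 1) = 4
N3 = N1 + 2·N2  ⇒  N2/N1 = (N3/N1 − 1)/2 = (4 − 1)/2 = 3/2
smallest multiple with N1 ≥ 12 and N2 ≥ 10: k = 6  ⇒  N1 = 6·2 = 12, N2 = 6·3 = 18 (N1 ≤ 40, N2 ≤ 30, N2 ≠ N1 ✓), N3 = 12 + 2·18 = 48
check: (N1+N3)/N3 with N1 = 12, N3 = 48 gives 5/4; |achieved − target| = 0 ≤ 1/80 ✓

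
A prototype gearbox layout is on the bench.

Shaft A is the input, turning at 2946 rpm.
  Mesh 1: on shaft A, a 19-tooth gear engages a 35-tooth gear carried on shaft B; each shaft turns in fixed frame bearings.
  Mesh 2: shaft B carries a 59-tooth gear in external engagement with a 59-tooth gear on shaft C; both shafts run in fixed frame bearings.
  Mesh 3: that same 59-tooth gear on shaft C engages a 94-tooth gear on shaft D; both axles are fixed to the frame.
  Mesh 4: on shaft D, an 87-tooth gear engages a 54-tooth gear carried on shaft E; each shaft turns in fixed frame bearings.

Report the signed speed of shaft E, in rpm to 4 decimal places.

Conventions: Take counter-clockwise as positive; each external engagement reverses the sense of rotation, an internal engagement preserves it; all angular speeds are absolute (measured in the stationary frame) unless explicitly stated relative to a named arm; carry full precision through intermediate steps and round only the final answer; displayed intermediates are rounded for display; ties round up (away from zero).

+1617.2157 rpm

recognized (5 fixed axles, 4 meshes): fixed-axis compound train
mesh 1 [19T→35T]: ω = 2946.0000×19/35 = 1599.2571 rpm, sense flips to −
mesh 2 [59T→59T]: ω = 1599.2571×59/59 = 1599.2571 rpm, sense flips to +
mesh 3 [59T→94T]: ω = 1599.2571×59/94 = 1003.7891 rpm, sense flips to −
mesh 4 [87T→54T]: ω = 1003.7891×87/54 = 1617.2157 rpm, sense flips to +
signed output speed = +1617.2157 rpm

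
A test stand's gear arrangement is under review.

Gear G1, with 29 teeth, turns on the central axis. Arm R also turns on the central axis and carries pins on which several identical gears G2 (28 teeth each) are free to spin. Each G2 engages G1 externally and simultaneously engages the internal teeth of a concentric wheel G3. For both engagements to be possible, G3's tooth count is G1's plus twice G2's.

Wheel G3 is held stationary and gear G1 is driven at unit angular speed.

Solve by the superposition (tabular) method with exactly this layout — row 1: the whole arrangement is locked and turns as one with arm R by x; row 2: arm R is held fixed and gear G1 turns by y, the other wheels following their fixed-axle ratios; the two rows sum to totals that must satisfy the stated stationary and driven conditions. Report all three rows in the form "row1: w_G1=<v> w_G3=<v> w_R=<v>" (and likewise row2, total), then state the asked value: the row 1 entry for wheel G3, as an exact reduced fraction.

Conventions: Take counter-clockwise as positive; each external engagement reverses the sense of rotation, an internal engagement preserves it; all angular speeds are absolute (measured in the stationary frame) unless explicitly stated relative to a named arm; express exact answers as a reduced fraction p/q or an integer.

recognized (axles ride arm R): planetary set, 29/28/85 teeth
row 1: whole set turns with the arm by x
superposition row 2 [arm held]: sun y, ring −(29/85)·y, arm 0
boundary: total ω_ring = x − (29/85)·y = 0 and total ω_sun = x + y = 1  ⇒  y = 85/114, x = 29/114
row 2 ring = −(29/85)·85/114 = -29/114
totals (row 1 + row 2): sun 29/114 + 85/114 = 1, ring 29/114 + (-29/114) = 0, arm 29/114 + 0 = 29/114
asked cell (row1, ring) = 29/114

row1: w_G1=29/114 w_G3=29/114 w_R=29/114
row2: w_G1=85/114 w_G3=-29/114 w_R=0
total: w_G1=1 w_G3=0 w_R=29/114
asked value: 29/114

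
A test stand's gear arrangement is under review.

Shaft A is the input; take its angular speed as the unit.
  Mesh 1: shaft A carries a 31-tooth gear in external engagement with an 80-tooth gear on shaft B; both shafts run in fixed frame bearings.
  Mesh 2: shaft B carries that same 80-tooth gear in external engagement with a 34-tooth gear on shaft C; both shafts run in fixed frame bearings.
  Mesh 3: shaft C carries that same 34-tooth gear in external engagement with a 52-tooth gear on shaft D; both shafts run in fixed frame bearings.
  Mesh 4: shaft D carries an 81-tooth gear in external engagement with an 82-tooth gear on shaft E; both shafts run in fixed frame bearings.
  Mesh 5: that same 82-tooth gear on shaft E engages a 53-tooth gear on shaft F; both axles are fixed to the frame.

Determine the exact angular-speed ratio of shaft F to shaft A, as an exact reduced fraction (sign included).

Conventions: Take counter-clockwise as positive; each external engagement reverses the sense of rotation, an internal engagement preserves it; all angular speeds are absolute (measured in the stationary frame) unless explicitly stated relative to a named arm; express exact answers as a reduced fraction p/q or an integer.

class = fixed-axis compound train [5 meshes; 5 ratios multiply, 5 sense flips]
mesh 1 [31T→80T]: running ratio 31/80, sense −
mesh 2 [80T→34T]: running ratio 31/34, sense +
mesh 3 [34T→52T]: running ratio 31/52, sense −
mesh 4 [81T→82T]: running ratio 2511/4264, sense +
mesh 5 [82T→53T]: running ratio 2511/2756, sense −
ω_out/ω_in = -2511/2756

-2511/2756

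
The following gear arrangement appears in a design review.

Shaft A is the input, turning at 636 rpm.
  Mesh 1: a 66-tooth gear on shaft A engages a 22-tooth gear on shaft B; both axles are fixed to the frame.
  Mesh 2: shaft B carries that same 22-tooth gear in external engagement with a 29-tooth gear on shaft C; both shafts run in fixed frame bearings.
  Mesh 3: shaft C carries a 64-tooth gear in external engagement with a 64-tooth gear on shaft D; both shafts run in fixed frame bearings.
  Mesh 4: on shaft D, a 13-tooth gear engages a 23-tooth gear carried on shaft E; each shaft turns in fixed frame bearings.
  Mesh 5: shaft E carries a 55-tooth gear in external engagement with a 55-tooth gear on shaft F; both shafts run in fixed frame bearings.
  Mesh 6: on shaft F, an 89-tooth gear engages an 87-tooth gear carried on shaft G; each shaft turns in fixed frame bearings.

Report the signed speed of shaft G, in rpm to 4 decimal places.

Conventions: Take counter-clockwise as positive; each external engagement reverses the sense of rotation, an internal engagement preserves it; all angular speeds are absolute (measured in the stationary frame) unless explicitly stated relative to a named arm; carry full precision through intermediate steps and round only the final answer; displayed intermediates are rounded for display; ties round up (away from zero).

topology: fixed-axis compound train — 6 meshes, A→G
mesh 1 [66T→22T]: ω = 636.0000×66/22 = 1908.0000 rpm, sense flips to −
mesh 2 [22T→29T]: ω = 1908.0000×22/29 = 1447.4483 rpm, sense flips to +
mesh 3 [64T→64T]: ω = 1447.4483×64/64 = 1447.4483 rpm, sense flips to −
mesh 4 [13T→23T]: ω = 1447.4483×13/23 = 818.1229 rpm, sense flips to +
mesh 5 [55T→55T]: ω = 818.1229×55/55 = 818.1229 rpm, sense flips to −
mesh 6 [89T→87T]: ω = 818.1229×89/87 = 836.9304 rpm, sense flips to +
signed output speed = +836.9304 rpm

+836.9304 rpm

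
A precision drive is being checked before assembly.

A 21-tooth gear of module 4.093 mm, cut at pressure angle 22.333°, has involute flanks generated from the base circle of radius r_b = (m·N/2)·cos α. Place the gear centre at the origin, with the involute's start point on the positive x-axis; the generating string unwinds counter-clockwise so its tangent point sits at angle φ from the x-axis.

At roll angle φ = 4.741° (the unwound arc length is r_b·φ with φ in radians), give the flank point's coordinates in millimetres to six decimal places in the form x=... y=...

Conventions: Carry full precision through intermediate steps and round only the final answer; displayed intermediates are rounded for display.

topology: single-mesh involute geometry — m = 4.093, N = 21
pitch radius r_p = m·N/2 = 4.093·21/2 = 42.976500
base radius r_b = r_p·cos α = 42.976500·cos 22.333° = 39.752876
roll angle φ = 4.741° = 0.08274606 rad
x = r_b·(cos φ + φ·sin φ) = 39.888736
y = r_b·(sin φ − φ·cos φ) = 0.007502

x=39.888736 y=0.007502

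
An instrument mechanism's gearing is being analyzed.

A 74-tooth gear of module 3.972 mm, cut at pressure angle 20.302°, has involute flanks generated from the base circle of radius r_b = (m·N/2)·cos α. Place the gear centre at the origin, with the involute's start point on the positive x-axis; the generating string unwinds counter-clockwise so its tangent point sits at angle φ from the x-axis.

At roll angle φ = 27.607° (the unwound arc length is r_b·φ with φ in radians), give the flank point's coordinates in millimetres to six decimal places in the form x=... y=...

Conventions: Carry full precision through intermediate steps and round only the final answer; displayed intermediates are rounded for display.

x=152.917384 y=5.021216

single-mesh involute tooth geometry (74T wheel at module 3.972)
pitch radius r_p = m·N/2 = 3.972·74/2 = 146.964000
base radius r_b = r_p·cos α = 146.964000·cos 20.302° = 137.834130
roll angle φ = 27.607° = 0.48183305 rad
x = r_b·(cos φ + φ·sin φ) = 152.917384
y = r_b·(sin φ − φ·cos φ) = 5.021216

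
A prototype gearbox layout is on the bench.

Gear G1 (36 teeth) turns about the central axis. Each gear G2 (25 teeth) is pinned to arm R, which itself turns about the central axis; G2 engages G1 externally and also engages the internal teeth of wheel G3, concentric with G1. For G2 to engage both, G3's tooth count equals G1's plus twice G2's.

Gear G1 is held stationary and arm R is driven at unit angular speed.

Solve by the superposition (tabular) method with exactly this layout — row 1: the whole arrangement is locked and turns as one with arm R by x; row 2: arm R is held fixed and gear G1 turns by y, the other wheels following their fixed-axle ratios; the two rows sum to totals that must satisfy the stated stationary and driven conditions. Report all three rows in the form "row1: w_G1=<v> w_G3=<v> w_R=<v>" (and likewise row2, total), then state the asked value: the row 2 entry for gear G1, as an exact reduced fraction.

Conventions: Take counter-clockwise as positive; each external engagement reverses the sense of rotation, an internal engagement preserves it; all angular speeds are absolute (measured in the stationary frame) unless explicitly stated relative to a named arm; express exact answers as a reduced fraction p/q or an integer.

topology: planetary set — G1 36T / G2 25T / G3 86T, arm = carrier (Willis)
row 1: whole set turns with the arm by x
superposition row 2 [arm held]: sun y, ring −(36/86)·y, arm 0
boundary: total ω_sun = x + y = 0 and total ω_arm = x = 1  ⇒  y = -1, x = 1
row 2 ring = −(36/86)·(-1) = 18/43
totals (row 1 + row 2): sun 1 + (-1) = 0, ring 1 + 18/43 = 61/43, arm 1 + 0 = 1
asked cell (row2, sun) = -1

row1: w_G1=1 w_G3=1 w_R=1
row2: w_G1=-1 w_G3=18/43 w_R=0
total: w_G1=0 w_G3=61/43 w_R=1
asked value: -1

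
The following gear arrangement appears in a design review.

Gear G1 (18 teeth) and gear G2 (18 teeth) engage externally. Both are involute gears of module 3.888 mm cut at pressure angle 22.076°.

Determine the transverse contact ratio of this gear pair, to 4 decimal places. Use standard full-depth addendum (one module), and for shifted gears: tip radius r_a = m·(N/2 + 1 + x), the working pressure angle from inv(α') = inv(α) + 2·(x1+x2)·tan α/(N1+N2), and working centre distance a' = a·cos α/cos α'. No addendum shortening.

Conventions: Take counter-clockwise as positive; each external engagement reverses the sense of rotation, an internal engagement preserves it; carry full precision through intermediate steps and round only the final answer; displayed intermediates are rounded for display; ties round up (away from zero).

recognized (one external pair, fixed centres): single-mesh tooth geometry, m = 3.888, N1 = 18, N2 = 18
base radii: r_b1 = 32.426601, r_b2 = 32.426601
tip radii: r_a1 = 38.880000, r_a2 = 38.880000
no profile shift: α' = α, a' = a
action lengths: √(r_a1²−r_b1²) = 21.451571, √(r_a2²−r_b2²) = 21.451571
base pitch p_b = π·m·cos α = 11.319019
CR = (21.451571 + 21.451571 − 69.984000·sin 22.07600°)/11.319019 = 1.466614
contact ratio ≈ 1.4666

1.4666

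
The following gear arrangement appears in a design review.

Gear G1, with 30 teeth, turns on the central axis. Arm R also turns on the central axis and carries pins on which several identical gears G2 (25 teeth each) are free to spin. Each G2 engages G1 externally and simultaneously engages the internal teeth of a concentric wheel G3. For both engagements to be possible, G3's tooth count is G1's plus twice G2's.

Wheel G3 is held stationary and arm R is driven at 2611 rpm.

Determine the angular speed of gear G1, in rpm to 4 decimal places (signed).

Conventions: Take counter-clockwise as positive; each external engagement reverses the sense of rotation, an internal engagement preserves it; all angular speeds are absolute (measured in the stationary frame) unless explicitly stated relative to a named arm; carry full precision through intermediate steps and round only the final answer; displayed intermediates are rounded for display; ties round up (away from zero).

class = planetary set [G3 = 30+2·25 = 80; Willis about the carrier]
normalise by the input: solve with ω_arm = 1, then scale by 2611 rpm
ring teeth: 30 + 2·25 = 80
30(ω_sun−ω_arm) = −80(ω_ring−ω_arm),  ω_ring = 0, ω_arm = 1
ω_sun = 1 − (80/30)(0−1) = 11/3
scale: ω_sun = 11/3 × 2611 rpm = +9573.6667 rpm

+9573.6667 rpm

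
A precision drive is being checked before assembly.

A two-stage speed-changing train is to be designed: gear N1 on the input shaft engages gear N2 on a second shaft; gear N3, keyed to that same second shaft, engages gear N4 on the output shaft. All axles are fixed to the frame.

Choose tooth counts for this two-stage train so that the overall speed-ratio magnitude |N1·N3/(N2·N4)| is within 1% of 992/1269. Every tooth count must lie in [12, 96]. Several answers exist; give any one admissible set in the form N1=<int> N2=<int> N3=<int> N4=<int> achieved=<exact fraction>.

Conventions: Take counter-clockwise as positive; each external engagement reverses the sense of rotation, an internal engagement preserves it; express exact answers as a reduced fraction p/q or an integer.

N1=16 N2=27 N3=62 N4=47 achieved=992/1269

design class (target 992/1269): fixed-axis compound train
target = 992/1269 in lowest terms: an exact hit needs N1·N3 = k·992 and N2·N4 = k·1269 for one integer k, every count in [12, 96]; additionally prefer no 1:1 stage (N1 ≠ N2, N3 ≠ N4)
k = 1: N1·N3 = 992 = 16·62, N2·N4 = 1269 = 27·47
achieved = 16·62/(27·47) = 992/1269; |achieved − target| = 0 ≤ 248/31725 ✓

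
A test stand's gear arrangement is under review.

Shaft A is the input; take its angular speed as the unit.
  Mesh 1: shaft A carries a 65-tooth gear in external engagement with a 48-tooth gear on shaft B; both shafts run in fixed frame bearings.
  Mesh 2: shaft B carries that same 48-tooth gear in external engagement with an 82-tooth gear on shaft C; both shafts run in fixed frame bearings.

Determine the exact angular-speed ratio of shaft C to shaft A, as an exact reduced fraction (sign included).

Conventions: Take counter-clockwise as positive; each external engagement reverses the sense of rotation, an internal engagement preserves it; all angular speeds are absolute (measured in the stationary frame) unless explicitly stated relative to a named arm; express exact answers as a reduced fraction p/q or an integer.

65/82

class = fixed-axis compound train [2 meshes; 2 ratios multiply, 2 sense flips]
mesh 1 [65T→48T]: running ratio 65/48, sense −
mesh 2 [48T→82T]: running ratio 65/82, sense +
ω_out/ω_in = 65/82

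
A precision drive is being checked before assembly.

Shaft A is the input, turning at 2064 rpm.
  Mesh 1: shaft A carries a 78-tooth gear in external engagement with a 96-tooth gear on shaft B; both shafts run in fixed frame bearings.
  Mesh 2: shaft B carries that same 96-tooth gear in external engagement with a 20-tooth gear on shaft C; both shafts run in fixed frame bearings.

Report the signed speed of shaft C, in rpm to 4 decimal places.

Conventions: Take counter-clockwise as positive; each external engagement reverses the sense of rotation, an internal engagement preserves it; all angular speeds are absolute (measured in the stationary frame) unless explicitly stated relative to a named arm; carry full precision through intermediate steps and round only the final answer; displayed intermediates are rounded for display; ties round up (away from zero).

recognized (3 fixed axles, 2 meshes): fixed-axis compound train
mesh 1 [78T→96T]: ω = 2064.0000×78/96 = 1677.0000 rpm, sense flips to −
mesh 2 [96T→20T]: ω = 1677.0000×96/20 = 8049.6000 rpm, sense flips to +
signed output speed = +8049.6000 rpm

+8049.6000 rpm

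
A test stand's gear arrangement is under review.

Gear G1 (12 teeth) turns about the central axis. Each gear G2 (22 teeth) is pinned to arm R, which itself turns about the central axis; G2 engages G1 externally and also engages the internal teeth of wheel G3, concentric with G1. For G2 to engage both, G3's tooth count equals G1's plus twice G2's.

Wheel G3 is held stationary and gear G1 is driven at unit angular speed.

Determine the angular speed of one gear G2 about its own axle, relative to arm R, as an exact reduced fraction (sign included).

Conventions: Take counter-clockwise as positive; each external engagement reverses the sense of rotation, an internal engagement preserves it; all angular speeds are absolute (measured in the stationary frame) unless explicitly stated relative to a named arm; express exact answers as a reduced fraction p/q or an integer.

-84/187

planetary set (12T centre, 22T on arm, 56T internal) — Willis relation
ring teeth: 12 + 2·22 = 56
12(ω_sun−ω_arm) = −56(ω_ring−ω_arm),  ω_ring = 0, ω_sun = 1
12(1−ω_arm) = −56(0−ω_arm)  ⇒  68·ω_arm = 12  ⇒  ω_arm = 3/17
sun–planet mesh: 12·(1−3/17) = −22·(ω_p−ω_arm)  ⇒  ω_p−ω_arm = -84/187
exact speed ratio = -84/187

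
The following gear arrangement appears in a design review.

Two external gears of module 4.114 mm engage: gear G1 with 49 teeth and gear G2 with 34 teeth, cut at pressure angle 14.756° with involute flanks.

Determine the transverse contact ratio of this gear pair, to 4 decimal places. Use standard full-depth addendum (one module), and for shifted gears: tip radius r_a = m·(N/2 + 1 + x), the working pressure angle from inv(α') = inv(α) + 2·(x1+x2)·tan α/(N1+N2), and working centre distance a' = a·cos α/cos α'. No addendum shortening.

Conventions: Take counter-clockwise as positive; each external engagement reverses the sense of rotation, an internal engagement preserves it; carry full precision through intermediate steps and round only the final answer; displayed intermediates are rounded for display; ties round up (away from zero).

2.0382

topology: single-mesh involute geometry — m = 4.114, 49T/34T pair
base radii: r_b1 = 97.468773, r_b2 = 67.631394
tip radii: r_a1 = 104.907000, r_a2 = 74.052000
no profile shift: α' = α, a' = a
action lengths: √(r_a1²−r_b1²) = 38.798413, √(r_a2²−r_b2²) = 30.161122
base pitch p_b = π·m·cos α = 12.498252
CR = (38.798413 + 30.161122 − 170.731000·sin 14.75600°)/12.498252 = 2.038189
contact ratio ≈ 2.0382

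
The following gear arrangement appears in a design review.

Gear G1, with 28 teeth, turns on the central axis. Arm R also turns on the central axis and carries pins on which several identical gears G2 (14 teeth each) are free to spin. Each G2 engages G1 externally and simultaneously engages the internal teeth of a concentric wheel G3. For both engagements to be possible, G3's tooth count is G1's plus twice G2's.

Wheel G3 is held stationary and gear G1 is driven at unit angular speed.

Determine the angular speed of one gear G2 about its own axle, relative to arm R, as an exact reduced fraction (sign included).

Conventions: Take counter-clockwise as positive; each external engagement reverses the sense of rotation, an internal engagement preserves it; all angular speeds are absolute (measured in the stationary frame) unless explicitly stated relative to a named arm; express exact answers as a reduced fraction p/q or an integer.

class = planetary set [G3 = 28+2·14 = 56; Willis about the carrier]
ring teeth: 28 + 2·14 = 56
28(ω_sun−ω_arm) = −56(ω_ring−ω_arm),  ω_ring = 0, ω_sun = 1
28(1−ω_arm) = −56(0−ω_arm)  ⇒  84·ω_arm = 28  ⇒  ω_arm = 1/3
sun–planet mesh: 28·(1−1/3) = −14·(ω_p−ω_arm)  ⇒  ω_p−ω_arm = -4/3
exact speed ratio = -4/3

-4/3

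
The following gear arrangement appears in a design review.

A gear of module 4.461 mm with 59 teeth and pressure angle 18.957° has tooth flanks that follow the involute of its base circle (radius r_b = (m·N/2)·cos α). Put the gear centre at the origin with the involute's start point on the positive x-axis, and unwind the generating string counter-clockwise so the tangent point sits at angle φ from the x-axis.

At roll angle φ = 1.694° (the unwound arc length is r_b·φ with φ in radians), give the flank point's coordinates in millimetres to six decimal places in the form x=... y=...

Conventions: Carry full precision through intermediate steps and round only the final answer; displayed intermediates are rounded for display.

topology: single-mesh involute geometry — m = 4.461, N = 59
pitch radius r_p = m·N/2 = 4.461·59/2 = 131.599500
base radius r_b = r_p·cos α = 131.599500·cos 18.957° = 124.461891
roll angle φ = 1.694° = 0.02956588 rad
x = r_b·(cos φ + φ·sin φ) = 124.516278
y = r_b·(sin φ − φ·cos φ) = 0.001072

x=124.516278 y=0.001072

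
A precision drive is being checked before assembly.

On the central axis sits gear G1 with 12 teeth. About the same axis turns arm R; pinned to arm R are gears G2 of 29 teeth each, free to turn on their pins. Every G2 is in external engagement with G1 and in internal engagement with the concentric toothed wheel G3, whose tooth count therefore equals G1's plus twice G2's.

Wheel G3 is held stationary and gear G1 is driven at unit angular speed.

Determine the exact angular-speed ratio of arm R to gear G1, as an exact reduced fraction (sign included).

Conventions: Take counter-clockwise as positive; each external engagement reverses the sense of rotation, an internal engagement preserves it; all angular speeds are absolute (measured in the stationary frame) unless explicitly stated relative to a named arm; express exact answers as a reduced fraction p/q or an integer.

6/41

recognized (axles ride arm R): planetary set, 12/29/70 teeth
ring teeth: 12 + 2·29 = 70
12(ω_sun−ω_arm) = −70(ω_ring−ω_arm),  ω_ring = 0, ω_sun = 1
12(1−ω_arm) = −70(0−ω_arm)  ⇒  82·ω_arm = 12  ⇒  ω_arm = 6/41
ω_out/ω_in = 6/41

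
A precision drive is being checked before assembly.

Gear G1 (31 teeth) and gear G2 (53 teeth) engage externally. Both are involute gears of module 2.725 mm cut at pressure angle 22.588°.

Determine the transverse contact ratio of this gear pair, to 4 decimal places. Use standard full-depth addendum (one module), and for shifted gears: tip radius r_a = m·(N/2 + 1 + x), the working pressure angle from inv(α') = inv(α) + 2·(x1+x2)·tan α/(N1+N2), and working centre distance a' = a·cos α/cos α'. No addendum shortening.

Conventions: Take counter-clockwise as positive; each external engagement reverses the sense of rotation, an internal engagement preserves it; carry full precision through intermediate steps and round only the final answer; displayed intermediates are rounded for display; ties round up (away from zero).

recognized (one external pair, fixed centres): single-mesh tooth geometry, m = 2.725, N1 = 31, N2 = 53
base radii: r_b1 = 38.997490, r_b2 = 66.673128
tip radii: r_a1 = 44.962500, r_a2 = 74.937500
no profile shift: α' = α, a' = a
action lengths: √(r_a1²−r_b1²) = 22.379056, √(r_a2²−r_b2²) = 34.209982
base pitch p_b = π·m·cos α = 7.904144
CR = (22.379056 + 34.209982 − 114.450000·sin 22.58800°)/7.904144 = 1.597715
contact ratio ≈ 1.5977

1.5977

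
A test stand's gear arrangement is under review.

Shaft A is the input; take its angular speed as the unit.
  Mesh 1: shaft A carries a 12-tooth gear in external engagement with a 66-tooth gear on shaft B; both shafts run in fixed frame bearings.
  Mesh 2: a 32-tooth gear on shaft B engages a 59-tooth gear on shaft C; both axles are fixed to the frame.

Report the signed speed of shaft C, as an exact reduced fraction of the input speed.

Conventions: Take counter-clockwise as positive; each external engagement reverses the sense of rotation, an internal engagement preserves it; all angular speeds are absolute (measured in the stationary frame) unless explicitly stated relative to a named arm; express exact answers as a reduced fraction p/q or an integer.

64/649

2-mesh fixed-axis compound train (all bearings frame-fixed)
mesh 1 [12T→66T]: |ω|/ω_in = 1×12/66 = 2/11, sense flips to −
mesh 2 [32T→59T]: |ω|/ω_in = (2/11)×32/59 = 64/649, sense flips to +
signed output speed (× input speed) = 64/649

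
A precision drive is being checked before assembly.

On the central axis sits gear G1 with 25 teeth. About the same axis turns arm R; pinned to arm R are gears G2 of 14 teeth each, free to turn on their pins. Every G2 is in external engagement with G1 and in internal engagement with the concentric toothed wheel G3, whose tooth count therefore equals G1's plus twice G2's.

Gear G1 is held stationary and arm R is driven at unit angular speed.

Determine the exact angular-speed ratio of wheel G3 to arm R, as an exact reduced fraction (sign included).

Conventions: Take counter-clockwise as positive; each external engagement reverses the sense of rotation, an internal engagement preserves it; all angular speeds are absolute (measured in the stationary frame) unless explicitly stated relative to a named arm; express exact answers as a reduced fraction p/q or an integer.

planetary set (25T centre, 14T on arm, 53T internal) — Willis relation
ring teeth: 25 + 2·14 = 53
25(ω_sun−ω_arm) = −53(ω_ring−ω_arm),  ω_sun = 0, ω_arm = 1
ω_ring = 1 − (25/53)(0−1) = 78/53
ω_out/ω_in = 78/53

78/53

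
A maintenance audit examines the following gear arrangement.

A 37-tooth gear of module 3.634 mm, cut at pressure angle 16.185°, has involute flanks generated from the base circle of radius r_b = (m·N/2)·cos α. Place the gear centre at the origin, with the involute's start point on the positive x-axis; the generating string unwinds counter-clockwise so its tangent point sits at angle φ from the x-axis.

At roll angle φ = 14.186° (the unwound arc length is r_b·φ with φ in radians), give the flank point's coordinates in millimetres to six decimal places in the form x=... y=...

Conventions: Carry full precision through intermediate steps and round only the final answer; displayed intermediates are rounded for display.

x=66.513233 y=0.324653

class = single-mesh tooth geometry [base-circle involute, m = 3.634, 37T]
pitch radius r_p = m·N/2 = 3.634·37/2 = 67.229000
base radius r_b = r_p·cos α = 67.229000·cos 16.185° = 64.564492
roll angle φ = 14.186° = 0.24759241 rad
x = r_b·(cos φ + φ·sin φ) = 66.513233
y = r_b·(sin φ − φ·cos φ) = 0.324653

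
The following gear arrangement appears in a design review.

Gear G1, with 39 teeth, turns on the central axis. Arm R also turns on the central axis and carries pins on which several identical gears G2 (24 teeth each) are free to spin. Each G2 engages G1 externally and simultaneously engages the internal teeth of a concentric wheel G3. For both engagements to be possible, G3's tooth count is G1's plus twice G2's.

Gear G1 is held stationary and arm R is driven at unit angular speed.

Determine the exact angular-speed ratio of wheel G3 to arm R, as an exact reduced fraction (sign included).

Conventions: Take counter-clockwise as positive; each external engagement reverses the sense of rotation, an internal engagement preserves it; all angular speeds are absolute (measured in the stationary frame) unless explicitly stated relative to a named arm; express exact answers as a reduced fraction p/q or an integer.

42/29

topology: planetary set — G1 39T / G2 24T / G3 87T, arm = carrier (Willis)
ring teeth: 39 + 2·24 = 87
39(ω_sun−ω_arm) = −87(ω_ring−ω_arm),  ω_sun = 0, ω_arm = 1
ω_ring = 1 − (39/87)(0−1) = 42/29
ω_out/ω_in = 42/29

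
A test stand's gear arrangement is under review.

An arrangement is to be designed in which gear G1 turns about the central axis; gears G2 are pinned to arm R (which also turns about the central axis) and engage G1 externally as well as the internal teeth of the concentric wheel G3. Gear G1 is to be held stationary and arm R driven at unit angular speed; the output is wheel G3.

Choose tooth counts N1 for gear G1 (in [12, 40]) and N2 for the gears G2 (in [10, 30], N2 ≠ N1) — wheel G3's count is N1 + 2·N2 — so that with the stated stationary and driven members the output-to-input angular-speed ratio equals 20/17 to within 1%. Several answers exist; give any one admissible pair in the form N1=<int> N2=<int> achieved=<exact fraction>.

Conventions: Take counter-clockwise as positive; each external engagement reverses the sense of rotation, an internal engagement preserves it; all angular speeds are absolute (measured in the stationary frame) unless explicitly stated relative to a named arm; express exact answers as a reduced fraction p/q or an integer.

planetary set to be sized for 20/17 (Willis relation)
Willis with ω_sun = 0: ω_ring/ω_arm = (N1+N3)/N3; set equal to 20/17  ⇒  N3/N1 = 1/(20/17 − 1) = 17/3
N3 = N1 + 2·N2  ⇒  N2/N1 = (N3/N1 − 1)/2 = (17/3 − 1)/2 = 7/3
smallest multiple with N1 ≥ 12 and N2 ≥ 10: k = 4  ⇒  N1 = 4·3 = 12, N2 = 4·7 = 28 (N1 ≤ 40, N2 ≤ 30, N2 ≠ N1 ✓), N3 = 12 + 2·28 = 68
check: (N1+N3)/N3 with N1 = 12, N3 = 68 gives 20/17; |achieved − target| = 0 ≤ 1/85 ✓

N1=12 N2=28 achieved=20/17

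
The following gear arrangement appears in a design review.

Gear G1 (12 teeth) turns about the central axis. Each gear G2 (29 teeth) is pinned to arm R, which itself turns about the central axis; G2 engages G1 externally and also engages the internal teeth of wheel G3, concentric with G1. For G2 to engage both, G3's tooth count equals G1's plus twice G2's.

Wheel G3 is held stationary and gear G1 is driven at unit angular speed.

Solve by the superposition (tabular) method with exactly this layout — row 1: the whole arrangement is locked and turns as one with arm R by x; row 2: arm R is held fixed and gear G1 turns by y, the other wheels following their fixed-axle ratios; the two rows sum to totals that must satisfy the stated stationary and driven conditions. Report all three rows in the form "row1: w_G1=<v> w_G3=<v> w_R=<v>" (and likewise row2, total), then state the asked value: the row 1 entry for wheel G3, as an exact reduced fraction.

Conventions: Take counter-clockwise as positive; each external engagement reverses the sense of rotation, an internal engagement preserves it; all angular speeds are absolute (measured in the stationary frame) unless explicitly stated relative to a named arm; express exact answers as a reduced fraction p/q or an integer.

planetary set (12T centre, 29T on arm, 70T internal) — Willis relation
row 1 — lock + rotate with arm: ω_sun = ω_ring = ω_arm = x
row 2: sun turns y, ring = −(12/70)·y, arm 0
boundary: total ω_ring = x − (12/70)·y = 0 and total ω_sun = x + y = 1  ⇒  y = 35/41, x = 6/41
row 2 ring = −(12/70)·35/41 = -6/41
totals (row 1 + row 2): sun 6/41 + 35/41 = 1, ring 6/41 + (-6/41) = 0, arm 6/41 + 0 = 6/41
asked cell (row1, ring) = 6/41

row1: w_G1=6/41 w_G3=6/41 w_R=6/41
row2: w_G1=35/41 w_G3=-6/41 w_R=0
total: w_G1=1 w_G3=0 w_R=6/41
asked value: 6/41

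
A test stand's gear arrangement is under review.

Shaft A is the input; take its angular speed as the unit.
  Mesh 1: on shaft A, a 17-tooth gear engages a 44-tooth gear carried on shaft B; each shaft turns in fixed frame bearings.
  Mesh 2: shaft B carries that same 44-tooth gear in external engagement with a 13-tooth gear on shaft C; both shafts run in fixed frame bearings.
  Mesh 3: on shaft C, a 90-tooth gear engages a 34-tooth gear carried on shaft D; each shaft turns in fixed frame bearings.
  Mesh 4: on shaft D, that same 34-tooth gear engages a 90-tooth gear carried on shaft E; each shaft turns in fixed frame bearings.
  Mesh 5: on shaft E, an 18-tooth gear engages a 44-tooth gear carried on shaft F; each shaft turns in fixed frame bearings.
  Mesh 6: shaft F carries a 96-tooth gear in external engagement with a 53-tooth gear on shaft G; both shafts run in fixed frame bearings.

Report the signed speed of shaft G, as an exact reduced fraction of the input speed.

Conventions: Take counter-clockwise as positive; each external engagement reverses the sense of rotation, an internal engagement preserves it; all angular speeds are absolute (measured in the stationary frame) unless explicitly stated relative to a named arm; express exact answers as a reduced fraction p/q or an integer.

6-mesh fixed-axis compound train (all bearings frame-fixed)
mesh 1 [17T→44T]: |ω|/ω_in = 1×17/44 = 17/44, sense flips to −
mesh 2 [44T→13T]: |ω|/ω_in = (17/44)×44/13 = 17/13, sense flips to +
mesh 3 [90T→34T]: |ω|/ω_in = (17/13)×90/34 = 45/13, sense flips to −
mesh 4 [34T→90T]: |ω|/ω_in = (45/13)×34/90 = 17/13, sense flips to +
mesh 5 [18T→44T]: |ω|/ω_in = (17/13)×18/44 = 153/286, sense flips to −
mesh 6 [96T→53T]: |ω|/ω_in = (153/286)×96/53 = 7344/7579, sense flips to +
signed output speed (× input speed) = 7344/7579

7344/7579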